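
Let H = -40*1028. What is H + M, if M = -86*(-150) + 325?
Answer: -27895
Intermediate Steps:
H = -41120
M = 13225 (M = 12900 + 325 = 13225)
H + M = -41120 + 13225 = -27895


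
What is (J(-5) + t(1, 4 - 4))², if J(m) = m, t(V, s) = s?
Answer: 25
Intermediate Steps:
(J(-5) + t(1, 4 - 4))² = (-5 + (4 - 4))² = (-5 + 0)² = (-5)² = 25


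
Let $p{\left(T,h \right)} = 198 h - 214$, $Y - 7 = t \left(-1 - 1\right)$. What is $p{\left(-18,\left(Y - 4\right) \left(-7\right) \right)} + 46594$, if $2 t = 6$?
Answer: $50538$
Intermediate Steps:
$t = 3$ ($t = \frac{1}{2} \cdot 6 = 3$)
$Y = 1$ ($Y = 7 + 3 \left(-1 - 1\right) = 7 + 3 \left(-2\right) = 7 - 6 = 1$)
$p{\left(T,h \right)} = -214 + 198 h$
$p{\left(-18,\left(Y - 4\right) \left(-7\right) \right)} + 46594 = \left(-214 + 198 \left(1 - 4\right) \left(-7\right)\right) + 46594 = \left(-214 + 198 \left(\left(-3\right) \left(-7\right)\right)\right) + 46594 = \left(-214 + 198 \cdot 21\right) + 46594 = \left(-214 + 4158\right) + 46594 = 3944 + 46594 = 50538$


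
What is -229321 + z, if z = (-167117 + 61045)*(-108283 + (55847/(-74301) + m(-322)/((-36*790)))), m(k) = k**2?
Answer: 1011306996489174367/88046685 ≈ 1.1486e+10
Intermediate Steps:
z = 1011327187443025252/88046685 (z = (-167117 + 61045)*(-108283 + (55847/(-74301) + (-322)**2/((-36*790)))) = -106072*(-108283 + (55847*(-1/74301) + 103684/(-28440))) = -106072*(-108283 + (-55847/74301 + 103684*(-1/28440))) = -106072*(-108283 + (-55847/74301 - 25921/7110)) = -106072*(-108283 - 774342797/176093370) = -106072*(-19068692726507/176093370) = 1011327187443025252/88046685 ≈ 1.1486e+10)
-229321 + z = -229321 + 1011327187443025252/88046685 = 1011306996489174367/88046685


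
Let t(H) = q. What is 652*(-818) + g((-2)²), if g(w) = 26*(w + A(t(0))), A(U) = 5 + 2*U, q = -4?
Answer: -533310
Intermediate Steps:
t(H) = -4
g(w) = -78 + 26*w (g(w) = 26*(w + (5 + 2*(-4))) = 26*(w + (5 - 8)) = 26*(w - 3) = 26*(-3 + w) = -78 + 26*w)
652*(-818) + g((-2)²) = 652*(-818) + (-78 + 26*(-2)²) = -533336 + (-78 + 26*4) = -533336 + (-78 + 104) = -533336 + 26 = -533310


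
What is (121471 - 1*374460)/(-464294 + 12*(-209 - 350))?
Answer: 252989/471002 ≈ 0.53713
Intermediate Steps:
(121471 - 1*374460)/(-464294 + 12*(-209 - 350)) = (121471 - 374460)/(-464294 + 12*(-559)) = -252989/(-464294 - 6708) = -252989/(-471002) = -252989*(-1/471002) = 252989/471002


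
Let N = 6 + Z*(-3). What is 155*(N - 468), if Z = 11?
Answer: -76725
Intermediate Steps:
N = -27 (N = 6 + 11*(-3) = 6 - 33 = -27)
155*(N - 468) = 155*(-27 - 468) = 155*(-495) = -76725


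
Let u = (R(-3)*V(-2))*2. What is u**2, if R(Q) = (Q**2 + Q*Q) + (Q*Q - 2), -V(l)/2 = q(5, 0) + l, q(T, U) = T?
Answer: 90000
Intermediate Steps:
V(l) = -10 - 2*l (V(l) = -2*(5 + l) = -10 - 2*l)
R(Q) = -2 + 3*Q**2 (R(Q) = (Q**2 + Q**2) + (Q**2 - 2) = 2*Q**2 + (-2 + Q**2) = -2 + 3*Q**2)
u = -300 (u = ((-2 + 3*(-3)**2)*(-10 - 2*(-2)))*2 = ((-2 + 3*9)*(-10 + 4))*2 = ((-2 + 27)*(-6))*2 = (25*(-6))*2 = -150*2 = -300)
u**2 = (-300)**2 = 90000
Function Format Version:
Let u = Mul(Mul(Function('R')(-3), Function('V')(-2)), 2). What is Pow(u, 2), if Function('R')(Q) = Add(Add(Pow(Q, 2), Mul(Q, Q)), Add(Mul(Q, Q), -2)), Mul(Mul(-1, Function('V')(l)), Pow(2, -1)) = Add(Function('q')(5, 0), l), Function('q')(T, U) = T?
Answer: 90000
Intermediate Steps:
Function('V')(l) = Add(-10, Mul(-2, l)) (Function('V')(l) = Mul(-2, Add(5, l)) = Add(-10, Mul(-2, l)))
Function('R')(Q) = Add(-2, Mul(3, Pow(Q, 2))) (Function('R')(Q) = Add(Add(Pow(Q, 2), Pow(Q, 2)), Add(Pow(Q, 2), -2)) = Add(Mul(2, Pow(Q, 2)), Add(-2, Pow(Q, 2))) = Add(-2, Mul(3, Pow(Q, 2))))
u = -300 (u = Mul(Mul(Add(-2, Mul(3, Pow(-3, 2))), Add(-10, Mul(-2, -2))), 2) = Mul(Mul(Add(-2, Mul(3, 9)), Add(-10, 4)), 2) = Mul(Mul(Add(-2, 27), -6), 2) = Mul(Mul(25, -6), 2) = Mul(-150, 2) = -300)
Pow(u, 2) = Pow(-300, 2) = 90000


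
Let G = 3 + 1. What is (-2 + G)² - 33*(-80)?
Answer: 2644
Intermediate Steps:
G = 4
(-2 + G)² - 33*(-80) = (-2 + 4)² - 33*(-80) = 2² + 2640 = 4 + 2640 = 2644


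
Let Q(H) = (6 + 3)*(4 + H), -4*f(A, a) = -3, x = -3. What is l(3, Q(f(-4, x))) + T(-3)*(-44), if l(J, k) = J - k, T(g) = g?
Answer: 369/4 ≈ 92.250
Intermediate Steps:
f(A, a) = ¾ (f(A, a) = -¼*(-3) = ¾)
Q(H) = 36 + 9*H (Q(H) = 9*(4 + H) = 36 + 9*H)
l(3, Q(f(-4, x))) + T(-3)*(-44) = (3 - (36 + 9*(¾))) - 3*(-44) = (3 - (36 + 27/4)) + 132 = (3 - 1*171/4) + 132 = (3 - 171/4) + 132 = -159/4 + 132 = 369/4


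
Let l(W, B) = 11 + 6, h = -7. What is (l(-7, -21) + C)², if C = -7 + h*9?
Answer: 2809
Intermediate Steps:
l(W, B) = 17
C = -70 (C = -7 - 7*9 = -7 - 63 = -70)
(l(-7, -21) + C)² = (17 - 70)² = (-53)² = 2809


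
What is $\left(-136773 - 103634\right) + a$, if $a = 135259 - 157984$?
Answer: $-263132$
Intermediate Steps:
$a = -22725$
$\left(-136773 - 103634\right) + a = \left(-136773 - 103634\right) - 22725 = -240407 - 22725 = -263132$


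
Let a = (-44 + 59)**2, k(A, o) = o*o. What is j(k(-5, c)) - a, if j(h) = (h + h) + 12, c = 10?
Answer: -13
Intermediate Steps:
k(A, o) = o**2
j(h) = 12 + 2*h (j(h) = 2*h + 12 = 12 + 2*h)
a = 225 (a = 15**2 = 225)
j(k(-5, c)) - a = (12 + 2*10**2) - 1*225 = (12 + 2*100) - 225 = (12 + 200) - 225 = 212 - 225 = -13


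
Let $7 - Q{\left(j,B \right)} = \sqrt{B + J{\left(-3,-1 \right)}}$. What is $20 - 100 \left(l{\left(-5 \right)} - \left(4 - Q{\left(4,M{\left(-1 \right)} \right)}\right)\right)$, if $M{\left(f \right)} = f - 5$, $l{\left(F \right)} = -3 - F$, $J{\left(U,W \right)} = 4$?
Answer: $-480 + 100 i \sqrt{2} \approx -480.0 + 141.42 i$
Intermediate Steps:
$M{\left(f \right)} = -5 + f$
$Q{\left(j,B \right)} = 7 - \sqrt{4 + B}$ ($Q{\left(j,B \right)} = 7 - \sqrt{B + 4} = 7 - \sqrt{4 + B}$)
$20 - 100 \left(l{\left(-5 \right)} - \left(4 - Q{\left(4,M{\left(-1 \right)} \right)}\right)\right) = 20 - 100 \left(\left(-3 - -5\right) - \left(4 - \left(7 - \sqrt{4 - 6}\right)\right)\right) = 20 - 100 \left(\left(-3 + 5\right) - \left(4 - \left(7 - \sqrt{4 - 6}\right)\right)\right) = 20 - 100 \left(2 - \left(4 - \left(7 - \sqrt{-2}\right)\right)\right) = 20 - 100 \left(2 - \left(4 - \left(7 - i \sqrt{2}\right)\right)\right) = 20 - 100 \left(2 - \left(-3 + i \sqrt{2}\right)\right) = 20 - 100 \left(2 + \left(3 - i \sqrt{2}\right)\right) = 20 - 100 \left(5 - i \sqrt{2}\right) = 20 - \left(500 - 100 i \sqrt{2}\right) = -480 + 100 i \sqrt{2}$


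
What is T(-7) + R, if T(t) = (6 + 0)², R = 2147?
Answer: 2183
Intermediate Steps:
T(t) = 36 (T(t) = 6² = 36)
T(-7) + R = 36 + 2147 = 2183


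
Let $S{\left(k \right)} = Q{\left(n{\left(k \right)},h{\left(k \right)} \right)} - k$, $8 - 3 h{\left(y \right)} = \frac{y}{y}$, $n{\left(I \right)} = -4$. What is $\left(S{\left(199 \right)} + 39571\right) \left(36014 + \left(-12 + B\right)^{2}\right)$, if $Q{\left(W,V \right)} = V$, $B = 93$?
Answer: $\frac{5029086725}{3} \approx 1.6764 \cdot 10^{9}$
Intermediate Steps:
$h{\left(y \right)} = \frac{7}{3}$ ($h{\left(y \right)} = \frac{8}{3} - \frac{y \frac{1}{y}}{3} = \frac{8}{3} - \frac{1}{3} = \frac{7}{3}$)
$S{\left(k \right)} = \frac{7}{3} - k$
$\left(S{\left(199 \right)} + 39571\right) \left(36014 + \left(-12 + B\right)^{2}\right) = \left(\left(\frac{7}{3} - 199\right) + 39571\right) \left(36014 + \left(-12 + 93\right)^{2}\right) = \left(\left(\frac{7}{3} - 199\right) + 39571\right) \left(36014 + 81^{2}\right) = \left(- \frac{590}{3} + 39571\right) \left(36014 + 6561\right) = \frac{118123}{3} \cdot 42575 = \frac{5029086725}{3}$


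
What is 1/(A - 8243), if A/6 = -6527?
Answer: -1/47405 ≈ -2.1095e-5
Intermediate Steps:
A = -39162 (A = 6*(-6527) = -39162)
1/(A - 8243) = 1/(-39162 - 8243) = 1/(-47405) = -1/47405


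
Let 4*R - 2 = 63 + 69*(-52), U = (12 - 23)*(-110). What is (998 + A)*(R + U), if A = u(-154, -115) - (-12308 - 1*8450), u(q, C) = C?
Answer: 28501197/4 ≈ 7.1253e+6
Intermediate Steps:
U = 1210 (U = -11*(-110) = 1210)
R = -3523/4 (R = ½ + (63 + 69*(-52))/4 = ½ + (63 - 3588)/4 = ½ + (¼)*(-3525) = ½ - 3525/4 = -3523/4 ≈ -880.75)
A = 20643 (A = -115 - (-12308 - 1*8450) = -115 - (-12308 - 8450) = -115 - 1*(-20758) = -115 + 20758 = 20643)
(998 + A)*(R + U) = (998 + 20643)*(-3523/4 + 1210) = 21641*(1317/4) = 28501197/4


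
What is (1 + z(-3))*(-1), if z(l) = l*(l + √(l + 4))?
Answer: -7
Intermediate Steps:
z(l) = l*(l + √(4 + l))
(1 + z(-3))*(-1) = (1 - 3*(-3 + √(4 - 3)))*(-1) = (1 - 3*(-3 + √1))*(-1) = (1 - 3*(-3 + 1))*(-1) = (1 - 3*(-2))*(-1) = (1 + 6)*(-1) = 7*(-1) = -7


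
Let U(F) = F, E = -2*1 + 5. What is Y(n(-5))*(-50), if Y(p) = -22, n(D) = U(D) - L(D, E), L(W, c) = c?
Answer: 1100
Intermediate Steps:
E = 3 (E = -2 + 5 = 3)
n(D) = -3 + D (n(D) = D - 1*3 = D - 3 = -3 + D)
Y(n(-5))*(-50) = -22*(-50) = 1100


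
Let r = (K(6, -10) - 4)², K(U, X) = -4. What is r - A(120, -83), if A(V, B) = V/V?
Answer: 63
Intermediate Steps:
A(V, B) = 1
r = 64 (r = (-4 - 4)² = (-8)² = 64)
r - A(120, -83) = 64 - 1*1 = 64 - 1 = 63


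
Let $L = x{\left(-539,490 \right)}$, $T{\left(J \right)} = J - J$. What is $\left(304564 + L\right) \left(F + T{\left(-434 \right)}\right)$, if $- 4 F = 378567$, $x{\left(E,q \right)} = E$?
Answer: $- \frac{115093832175}{4} \approx -2.8773 \cdot 10^{10}$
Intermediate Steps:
$T{\left(J \right)} = 0$
$L = -539$
$F = - \frac{378567}{4}$ ($F = \left(- \frac{1}{4}\right) 378567 = - \frac{378567}{4} \approx -94642.0$)
$\left(304564 + L\right) \left(F + T{\left(-434 \right)}\right) = \left(304564 - 539\right) \left(- \frac{378567}{4} + 0\right) = 304025 \left(- \frac{378567}{4}\right) = - \frac{115093832175}{4}$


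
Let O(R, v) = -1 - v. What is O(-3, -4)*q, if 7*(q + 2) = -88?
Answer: -306/7 ≈ -43.714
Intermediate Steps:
q = -102/7 (q = -2 + (⅐)*(-88) = -2 - 88/7 = -102/7 ≈ -14.571)
O(-3, -4)*q = (-1 - 1*(-4))*(-102/7) = (-1 + 4)*(-102/7) = 3*(-102/7) = -306/7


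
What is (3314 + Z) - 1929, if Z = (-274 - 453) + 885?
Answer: 1543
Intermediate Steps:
Z = 158 (Z = -727 + 885 = 158)
(3314 + Z) - 1929 = (3314 + 158) - 1929 = 3472 - 1929 = 1543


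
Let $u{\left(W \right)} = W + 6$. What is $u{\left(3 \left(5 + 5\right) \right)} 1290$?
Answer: $46440$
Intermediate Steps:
$u{\left(W \right)} = 6 + W$
$u{\left(3 \left(5 + 5\right) \right)} 1290 = \left(6 + 3 \left(5 + 5\right)\right) 1290 = \left(6 + 3 \cdot 10\right) 1290 = \left(6 + 30\right) 1290 = 36 \cdot 1290 = 46440$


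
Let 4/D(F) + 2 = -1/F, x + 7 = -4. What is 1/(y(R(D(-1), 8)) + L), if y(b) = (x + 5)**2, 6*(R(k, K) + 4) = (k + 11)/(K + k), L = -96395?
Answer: -1/96359 ≈ -1.0378e-5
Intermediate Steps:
x = -11 (x = -7 - 4 = -11)
D(F) = 4/(-2 - 1/F)
R(k, K) = -4 + (11 + k)/(6*(K + k)) (R(k, K) = -4 + ((k + 11)/(K + k))/6 = -4 + ((11 + k)/(K + k))/6 = -4 + (11 + k)/(6*(K + k)))
y(b) = 36 (y(b) = (-11 + 5)**2 = (-6)**2 = 36)
1/(y(R(D(-1), 8)) + L) = 1/(36 - 96395) = 1/(-96359) = -1/96359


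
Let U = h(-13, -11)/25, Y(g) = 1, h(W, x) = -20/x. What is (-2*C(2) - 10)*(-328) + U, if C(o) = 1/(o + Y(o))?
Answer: 577292/165 ≈ 3498.7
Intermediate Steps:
C(o) = 1/(1 + o) (C(o) = 1/(o + 1) = 1/(1 + o))
U = 4/55 (U = -20/(-11)/25 = -20*(-1/11)*(1/25) = (20/11)*(1/25) = 4/55 ≈ 0.072727)
(-2*C(2) - 10)*(-328) + U = (-2/(1 + 2) - 10)*(-328) + 4/55 = (-2/3 - 10)*(-328) + 4/55 = -32/3*(-328) + 4/55 = 10496/3 + 4/55 = 577292/165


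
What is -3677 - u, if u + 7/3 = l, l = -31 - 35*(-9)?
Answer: -11876/3 ≈ -3958.7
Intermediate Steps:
l = 284 (l = -31 + 315 = 284)
u = 845/3 (u = -7/3 + 284 = 845/3 ≈ 281.67)
-3677 - u = -3677 - 1*845/3 = -3677 - 845/3 = -11876/3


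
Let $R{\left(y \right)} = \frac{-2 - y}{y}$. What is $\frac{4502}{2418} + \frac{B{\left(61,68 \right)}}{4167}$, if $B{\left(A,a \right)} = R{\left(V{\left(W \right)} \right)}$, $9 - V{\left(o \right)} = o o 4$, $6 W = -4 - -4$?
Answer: $\frac{28135318}{15113709} \approx 1.8616$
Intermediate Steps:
$W = 0$ ($W = \frac{-4 - -4}{6} = \frac{-4 + 4}{6} = \frac{1}{6} \cdot 0 = 0$)
$V{\left(o \right)} = 9 - 4 o^{2}$ ($V{\left(o \right)} = 9 - o o 4 = 9 - o^{2} \cdot 4 = 9 - 4 o^{2}$)
$R{\left(y \right)} = \frac{-2 - y}{y}$
$B{\left(A,a \right)} = - \frac{11}{9}$ ($B{\left(A,a \right)} = \frac{-2 - \left(9 - 4 \cdot 0^{2}\right)}{9 - 4 \cdot 0^{2}} = \frac{-2 - \left(9 - 0\right)}{9 - 0} = \frac{-2 - \left(9 + 0\right)}{9 + 0} = \frac{-2 - 9}{9} = \frac{1}{9} \left(-11\right) = - \frac{11}{9}$)
$\frac{4502}{2418} + \frac{B{\left(61,68 \right)}}{4167} = \frac{4502}{2418} - \frac{11}{9 \cdot 4167} = 4502 \cdot \frac{1}{2418} - \frac{11}{37503} = \frac{2251}{1209} - \frac{11}{37503} = \frac{28135318}{15113709}$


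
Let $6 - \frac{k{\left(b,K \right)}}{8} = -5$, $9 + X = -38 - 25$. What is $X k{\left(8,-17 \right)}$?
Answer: $-6336$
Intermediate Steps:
$X = -72$ ($X = -9 - 63 = -72$)
$k{\left(b,K \right)} = 88$ ($k{\left(b,K \right)} = 48 - -40 = 48 + 40 = 88$)
$X k{\left(8,-17 \right)} = \left(-72\right) 88 = -6336$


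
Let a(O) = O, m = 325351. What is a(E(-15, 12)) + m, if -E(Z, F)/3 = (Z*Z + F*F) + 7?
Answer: 324223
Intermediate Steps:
E(Z, F) = -21 - 3*F**2 - 3*Z**2 (E(Z, F) = -3*((Z*Z + F*F) + 7) = -3*((Z**2 + F**2) + 7) = -3*((F**2 + Z**2) + 7) = -3*(7 + F**2 + Z**2) = -21 - 3*F**2 - 3*Z**2)
a(E(-15, 12)) + m = (-21 - 3*12**2 - 3*(-15)**2) + 325351 = (-21 - 3*144 - 3*225) + 325351 = (-21 - 432 - 675) + 325351 = -1128 + 325351 = 324223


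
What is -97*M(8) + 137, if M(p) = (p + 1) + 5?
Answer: -1221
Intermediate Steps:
M(p) = 6 + p (M(p) = (1 + p) + 5 = 6 + p)
-97*M(8) + 137 = -97*(6 + 8) + 137 = -97*14 + 137 = -1358 + 137 = -1221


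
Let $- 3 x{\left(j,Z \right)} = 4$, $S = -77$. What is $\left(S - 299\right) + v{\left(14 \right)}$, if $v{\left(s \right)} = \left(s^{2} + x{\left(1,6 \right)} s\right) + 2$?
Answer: $- \frac{590}{3} \approx -196.67$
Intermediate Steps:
$x{\left(j,Z \right)} = - \frac{4}{3}$ ($x{\left(j,Z \right)} = \left(- \frac{1}{3}\right) 4 = - \frac{4}{3}$)
$v{\left(s \right)} = 2 + s^{2} - \frac{4 s}{3}$ ($v{\left(s \right)} = \left(s^{2} - \frac{4 s}{3}\right) + 2 = 2 + s^{2} - \frac{4 s}{3}$)
$\left(S - 299\right) + v{\left(14 \right)} = \left(-77 - 299\right) + \left(2 + 14^{2} - \frac{56}{3}\right) = -376 + \left(2 + 196 - \frac{56}{3}\right) = -376 + \frac{538}{3} = - \frac{590}{3}$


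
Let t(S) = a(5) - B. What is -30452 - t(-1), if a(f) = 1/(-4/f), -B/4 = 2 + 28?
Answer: -122283/4 ≈ -30571.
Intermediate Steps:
B = -120 (B = -4*(2 + 28) = -4*30 = -120)
a(f) = -f/4
t(S) = 475/4 (t(S) = -1/4*5 - 1*(-120) = -5/4 + 120 = 475/4)
-30452 - t(-1) = -30452 - 1*475/4 = -30452 - 475/4 = -122283/4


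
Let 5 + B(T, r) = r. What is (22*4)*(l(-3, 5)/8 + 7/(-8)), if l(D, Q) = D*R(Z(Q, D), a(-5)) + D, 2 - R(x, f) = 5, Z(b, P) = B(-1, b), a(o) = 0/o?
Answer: -11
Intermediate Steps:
B(T, r) = -5 + r
a(o) = 0
Z(b, P) = -5 + b
R(x, f) = -3 (R(x, f) = 2 - 1*5 = 2 - 5 = -3)
l(D, Q) = -2*D (l(D, Q) = D*(-3) + D = -3*D + D = -2*D)
(22*4)*(l(-3, 5)/8 + 7/(-8)) = (22*4)*(-2*(-3)/8 + 7/(-8)) = 88*(6*(⅛) + 7*(-⅛)) = 88*(¾ - 7/8) = 88*(-⅛) = -11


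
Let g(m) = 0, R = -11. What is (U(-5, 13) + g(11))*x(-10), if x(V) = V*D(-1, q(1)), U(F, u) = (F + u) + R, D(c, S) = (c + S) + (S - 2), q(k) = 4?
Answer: 150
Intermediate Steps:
D(c, S) = -2 + c + 2*S (D(c, S) = (S + c) + (-2 + S) = -2 + c + 2*S)
U(F, u) = -11 + F + u (U(F, u) = (F + u) - 11 = -11 + F + u)
x(V) = 5*V (x(V) = V*(-2 - 1 + 2*4) = V*(-2 - 1 + 8) = V*5 = 5*V)
(U(-5, 13) + g(11))*x(-10) = ((-11 - 5 + 13) + 0)*(5*(-10)) = (-3 + 0)*(-50) = -3*(-50) = 150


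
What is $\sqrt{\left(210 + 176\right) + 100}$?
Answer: $9 \sqrt{6} \approx 22.045$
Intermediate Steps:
$\sqrt{\left(210 + 176\right) + 100} = \sqrt{386 + 100} = \sqrt{486} = 9 \sqrt{6}$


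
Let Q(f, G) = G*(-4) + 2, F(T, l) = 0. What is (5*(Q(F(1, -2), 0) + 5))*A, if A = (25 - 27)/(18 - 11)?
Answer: -10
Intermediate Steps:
Q(f, G) = 2 - 4*G (Q(f, G) = -4*G + 2 = 2 - 4*G)
A = -2/7 ≈ -0.28571
(5*(Q(F(1, -2), 0) + 5))*A = (5*((2 - 4*0) + 5))*(-2/7) = (5*((2 + 0) + 5))*(-2/7) = (5*(2 + 5))*(-2/7) = (5*7)*(-2/7) = 35*(-2/7) = -10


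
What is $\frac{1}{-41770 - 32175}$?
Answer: $- \frac{1}{73945} \approx -1.3524 \cdot 10^{-5}$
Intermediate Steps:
$\frac{1}{-41770 - 32175} = \frac{1}{-73945} = - \frac{1}{73945}$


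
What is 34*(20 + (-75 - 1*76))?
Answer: -4454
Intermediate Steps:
34*(20 + (-75 - 1*76)) = 34*(20 + (-75 - 76)) = 34*(20 - 151) = 34*(-131) = -4454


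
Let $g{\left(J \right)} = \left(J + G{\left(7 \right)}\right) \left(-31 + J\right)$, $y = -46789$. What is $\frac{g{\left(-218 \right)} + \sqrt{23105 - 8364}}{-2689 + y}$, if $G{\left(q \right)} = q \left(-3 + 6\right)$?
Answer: $- \frac{49053}{49478} - \frac{\sqrt{14741}}{49478} \approx -0.99386$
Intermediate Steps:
$G{\left(q \right)} = 3 q$ ($G{\left(q \right)} = q 3 = 3 q$)
$g{\left(J \right)} = \left(-31 + J\right) \left(21 + J\right)$ ($g{\left(J \right)} = \left(J + 3 \cdot 7\right) \left(-31 + J\right) = \left(J + 21\right) \left(-31 + J\right) = \left(21 + J\right) \left(-31 + J\right) = \left(-31 + J\right) \left(21 + J\right)$)
$\frac{g{\left(-218 \right)} + \sqrt{23105 - 8364}}{-2689 + y} = \frac{\left(-651 + \left(-218\right)^{2} - -2180\right) + \sqrt{23105 - 8364}}{-2689 - 46789} = \frac{\left(-651 + 47524 + 2180\right) + \sqrt{14741}}{-49478} = \left(49053 + \sqrt{14741}\right) \left(- \frac{1}{49478}\right) = - \frac{49053}{49478} - \frac{\sqrt{14741}}{49478}$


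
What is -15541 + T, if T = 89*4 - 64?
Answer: -15249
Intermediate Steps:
T = 292 (T = 356 - 64 = 292)
-15541 + T = -15541 + 292 = -15249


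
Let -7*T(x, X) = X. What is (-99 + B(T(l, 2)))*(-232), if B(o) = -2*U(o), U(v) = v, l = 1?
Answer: 159848/7 ≈ 22835.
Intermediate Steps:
T(x, X) = -X/7
B(o) = -2*o
(-99 + B(T(l, 2)))*(-232) = (-99 - (-2)*2/7)*(-232) = (-99 - 2*(-2/7))*(-232) = (-99 + 4/7)*(-232) = -689/7*(-232) = 159848/7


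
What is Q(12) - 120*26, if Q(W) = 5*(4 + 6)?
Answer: -3070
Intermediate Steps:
Q(W) = 50 (Q(W) = 5*10 = 50)
Q(12) - 120*26 = 50 - 120*26 = 50 - 3120 = -3070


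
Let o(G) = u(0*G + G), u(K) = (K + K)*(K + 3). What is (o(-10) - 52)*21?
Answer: 1848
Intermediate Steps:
u(K) = 2*K*(3 + K) (u(K) = (2*K)*(3 + K) = 2*K*(3 + K))
o(G) = 2*G*(3 + G) (o(G) = 2*(0*G + G)*(3 + (0*G + G)) = 2*(0 + G)*(3 + (0 + G)) = 2*G*(3 + G))
(o(-10) - 52)*21 = (2*(-10)*(3 - 10) - 52)*21 = (2*(-10)*(-7) - 52)*21 = (140 - 52)*21 = 88*21 = 1848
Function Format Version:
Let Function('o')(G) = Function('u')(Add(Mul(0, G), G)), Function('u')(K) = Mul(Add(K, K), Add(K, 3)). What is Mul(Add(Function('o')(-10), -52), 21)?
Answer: 1848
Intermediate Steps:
Function('u')(K) = Mul(2, K, Add(3, K)) (Function('u')(K) = Mul(Mul(2, K), Add(3, K)) = Mul(2, K, Add(3, K)))
Function('o')(G) = Mul(2, G, Add(3, G)) (Function('o')(G) = Mul(2, Add(Mul(0, G), G), Add(3, Add(Mul(0, G), G))) = Mul(2, Add(0, G), Add(3, Add(0, G))) = Mul(2, G, Add(3, G)))
Mul(Add(Function('o')(-10), -52), 21) = Mul(Add(Mul(2, -10, Add(3, -10)), -52), 21) = Mul(Add(Mul(2, -10, -7), -52), 21) = Mul(Add(140, -52), 21) = Mul(88, 21) = 1848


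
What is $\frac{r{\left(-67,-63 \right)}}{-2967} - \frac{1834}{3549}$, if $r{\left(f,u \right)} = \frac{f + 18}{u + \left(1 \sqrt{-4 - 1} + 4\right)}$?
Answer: $- \frac{129110561}{249708654} - \frac{7 i \sqrt{5}}{1477566} \approx -0.51705 - 1.0593 \cdot 10^{-5} i$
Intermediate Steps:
$r{\left(f,u \right)} = \frac{18 + f}{4 + u + i \sqrt{5}}$ ($r{\left(f,u \right)} = \frac{18 + f}{u + \left(1 \sqrt{-5} + 4\right)} = \frac{18 + f}{u + \left(1 i \sqrt{5} + 4\right)} = \frac{18 + f}{u + \left(i \sqrt{5} + 4\right)} = \frac{18 + f}{u + \left(4 + i \sqrt{5}\right)} = \frac{18 + f}{4 + u + i \sqrt{5}}$)
$\frac{r{\left(-67,-63 \right)}}{-2967} - \frac{1834}{3549} = \frac{\frac{1}{4 - 63 + i \sqrt{5}} \left(18 - 67\right)}{-2967} - \frac{1834}{3549} = \frac{1}{-59 + i \sqrt{5}} \left(-49\right) \left(- \frac{1}{2967}\right) - \frac{262}{507} = - \frac{49}{-59 + i \sqrt{5}} \left(- \frac{1}{2967}\right) - \frac{262}{507} = \frac{49}{2967 \left(-59 + i \sqrt{5}\right)} - \frac{262}{507} = - \frac{262}{507} + \frac{49}{2967 \left(-59 + i \sqrt{5}\right)}$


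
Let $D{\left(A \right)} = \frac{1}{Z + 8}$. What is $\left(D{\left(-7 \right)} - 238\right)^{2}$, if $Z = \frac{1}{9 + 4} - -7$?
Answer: $\frac{2174823225}{38416} \approx 56612.0$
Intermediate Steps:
$Z = \frac{92}{13}$ ($Z = \frac{1}{13} + 7 = \frac{92}{13} \approx 7.0769$)
$D{\left(A \right)} = \frac{13}{196}$ ($D{\left(A \right)} = \frac{1}{\frac{92}{13} + 8} = \frac{1}{\frac{196}{13}} = \frac{13}{196}$)
$\left(D{\left(-7 \right)} - 238\right)^{2} = \left(\frac{13}{196} - 238\right)^{2} = \left(- \frac{46635}{196}\right)^{2} = \frac{2174823225}{38416}$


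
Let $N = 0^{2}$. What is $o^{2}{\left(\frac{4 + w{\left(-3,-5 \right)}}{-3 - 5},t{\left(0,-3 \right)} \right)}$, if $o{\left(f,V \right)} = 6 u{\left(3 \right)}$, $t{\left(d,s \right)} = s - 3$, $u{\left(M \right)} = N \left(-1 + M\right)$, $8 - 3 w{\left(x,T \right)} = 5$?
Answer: $0$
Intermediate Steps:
$w{\left(x,T \right)} = 1$ ($w{\left(x,T \right)} = \frac{8}{3} - \frac{5}{3} = 1$)
$N = 0$
$u{\left(M \right)} = 0$ ($u{\left(M \right)} = 0 \left(-1 + M\right) = 0$)
$t{\left(d,s \right)} = -3 + s$
$o{\left(f,V \right)} = 0$ ($o{\left(f,V \right)} = 6 \cdot 0 = 0$)
$o^{2}{\left(\frac{4 + w{\left(-3,-5 \right)}}{-3 - 5},t{\left(0,-3 \right)} \right)} = 0^{2} = 0$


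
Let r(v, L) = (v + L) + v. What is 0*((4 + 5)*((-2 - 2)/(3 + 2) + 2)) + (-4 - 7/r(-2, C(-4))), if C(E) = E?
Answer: -25/8 ≈ -3.1250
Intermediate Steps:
r(v, L) = L + 2*v (r(v, L) = (L + v) + v = L + 2*v)
0*((4 + 5)*((-2 - 2)/(3 + 2) + 2)) + (-4 - 7/r(-2, C(-4))) = 0*((4 + 5)*((-2 - 2)/(3 + 2) + 2)) + (-4 - 7/(-4 + 2*(-2))) = 0*(9*(-4/5 + 2)) + (-4 - 7/(-4 - 4)) = 0*(9*(-4*1/5 + 2)) + (-4 - 7/(-8)) = 0*(9*(-4/5 + 2)) + (-4 - 7*(-1/8)) = 0*(9*(6/5)) + (-4 + 7/8) = 0*(54/5) - 25/8 = 0 - 25/8 = -25/8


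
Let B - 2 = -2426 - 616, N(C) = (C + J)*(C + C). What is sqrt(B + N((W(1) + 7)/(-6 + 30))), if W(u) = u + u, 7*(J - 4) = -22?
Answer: I*sqrt(9530542)/56 ≈ 55.128*I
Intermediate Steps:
J = 6/7 (J = 4 + (1/7)*(-22) = 4 - 22/7 = 6/7 ≈ 0.85714)
W(u) = 2*u
N(C) = 2*C*(6/7 + C) (N(C) = (C + 6/7)*(C + C) = (6/7 + C)*(2*C) = 2*C*(6/7 + C))
B = -3040 (B = 2 + (-2426 - 616) = 2 - 3042 = -3040)
sqrt(B + N((W(1) + 7)/(-6 + 30))) = sqrt(-3040 + 2*((2*1 + 7)/(-6 + 30))*(6 + 7*((2*1 + 7)/(-6 + 30)))/7) = sqrt(-3040 + 2*((2 + 7)/24)*(6 + 7*((2 + 7)/24))/7) = sqrt(-3040 + 2*(9*(1/24))*(6 + 7*(9*(1/24)))/7) = sqrt(-3040 + (2/7)*(3/8)*(6 + 7*(3/8))) = sqrt(-3040 + (2/7)*(3/8)*(6 + 21/8)) = sqrt(-3040 + (2/7)*(3/8)*(69/8)) = sqrt(-3040 + 207/224) = sqrt(-680753/224) = I*sqrt(9530542)/56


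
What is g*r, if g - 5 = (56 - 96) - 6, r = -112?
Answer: 4592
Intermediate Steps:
g = -41 (g = 5 + ((56 - 96) - 6) = 5 + (-40 - 6) = 5 - 46 = -41)
g*r = -41*(-112) = 4592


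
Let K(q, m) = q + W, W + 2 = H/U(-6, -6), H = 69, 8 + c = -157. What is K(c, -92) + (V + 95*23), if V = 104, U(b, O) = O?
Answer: 4221/2 ≈ 2110.5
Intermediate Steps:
c = -165 (c = -8 - 157 = -165)
W = -27/2 (W = -2 + 69/(-6) = -2 + 69*(-1/6) = -2 - 23/2 = -27/2 ≈ -13.500)
K(q, m) = -27/2 + q (K(q, m) = q - 27/2 = -27/2 + q)
K(c, -92) + (V + 95*23) = (-27/2 - 165) + (104 + 95*23) = -357/2 + (104 + 2185) = -357/2 + 2289 = 4221/2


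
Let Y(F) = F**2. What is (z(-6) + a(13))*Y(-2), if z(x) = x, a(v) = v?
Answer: 28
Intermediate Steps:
(z(-6) + a(13))*Y(-2) = (-6 + 13)*(-2)**2 = 7*4 = 28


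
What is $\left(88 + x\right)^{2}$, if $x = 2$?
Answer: $8100$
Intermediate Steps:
$\left(88 + x\right)^{2} = \left(88 + 2\right)^{2} = 90^{2} = 8100$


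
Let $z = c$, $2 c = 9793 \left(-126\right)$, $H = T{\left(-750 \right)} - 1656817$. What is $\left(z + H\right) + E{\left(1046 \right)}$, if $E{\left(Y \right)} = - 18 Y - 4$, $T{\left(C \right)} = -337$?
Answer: $-2292945$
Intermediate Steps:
$E{\left(Y \right)} = -4 - 18 Y$
$H = -1657154$ ($H = -337 - 1656817 = -1657154$)
$c = -616959$ ($c = \frac{9793 \left(-126\right)}{2} = \frac{1}{2} \left(-1233918\right) = -616959$)
$z = -616959$
$\left(z + H\right) + E{\left(1046 \right)} = \left(-616959 - 1657154\right) - 18832 = -2274113 - 18832 = -2292945$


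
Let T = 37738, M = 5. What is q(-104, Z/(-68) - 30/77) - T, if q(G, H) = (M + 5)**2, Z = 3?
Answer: -37638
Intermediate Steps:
q(G, H) = 100 (q(G, H) = (5 + 5)**2 = 10**2 = 100)
q(-104, Z/(-68) - 30/77) - T = 100 - 1*37738 = 100 - 37738 = -37638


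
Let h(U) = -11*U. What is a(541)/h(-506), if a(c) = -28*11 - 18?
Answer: -163/2783 ≈ -0.058570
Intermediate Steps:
a(c) = -326 (a(c) = -308 - 18 = -326)
a(541)/h(-506) = -326/((-11*(-506))) = -326/5566 = -326*1/5566 = -163/2783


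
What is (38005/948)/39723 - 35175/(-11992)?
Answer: 331263735415/112896897192 ≈ 2.9342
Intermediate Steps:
(38005/948)/39723 - 35175/(-11992) = (38005*(1/948))*(1/39723) - 35175*(-1/11992) = (38005/948)*(1/39723) + 35175/11992 = 38005/37657404 + 35175/11992 = 331263735415/112896897192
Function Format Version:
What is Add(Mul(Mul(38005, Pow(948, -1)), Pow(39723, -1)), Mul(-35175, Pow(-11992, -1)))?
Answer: Rational(331263735415, 112896897192) ≈ 2.9342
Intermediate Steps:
Add(Mul(Mul(38005, Pow(948, -1)), Pow(39723, -1)), Mul(-35175, Pow(-11992, -1))) = Add(Mul(Mul(38005, Rational(1, 948)), Rational(1, 39723)), Mul(-35175, Rational(-1, 11992))) = Add(Mul(Rational(38005, 948), Rational(1, 39723)), Rational(35175, 11992)) = Add(Rational(38005, 37657404), Rational(35175, 11992)) = Rational(331263735415, 112896897192)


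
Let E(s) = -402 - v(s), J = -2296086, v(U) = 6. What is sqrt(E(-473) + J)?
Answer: 3*I*sqrt(255166) ≈ 1515.4*I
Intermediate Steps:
E(s) = -408 (E(s) = -402 - 1*6 = -402 - 6 = -408)
sqrt(E(-473) + J) = sqrt(-408 - 2296086) = sqrt(-2296494) = 3*I*sqrt(255166)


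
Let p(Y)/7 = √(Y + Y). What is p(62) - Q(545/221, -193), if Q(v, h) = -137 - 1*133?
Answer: 270 + 14*√31 ≈ 347.95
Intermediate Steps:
Q(v, h) = -270 (Q(v, h) = -137 - 133 = -270)
p(Y) = 7*√2*√Y (p(Y) = 7*√(Y + Y) = 7*√(2*Y) = 7*(√2*√Y) = 7*√2*√Y)
p(62) - Q(545/221, -193) = 7*√2*√62 - 1*(-270) = 14*√31 + 270 = 270 + 14*√31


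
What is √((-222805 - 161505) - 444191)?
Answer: I*√828501 ≈ 910.22*I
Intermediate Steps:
√((-222805 - 161505) - 444191) = √(-384310 - 444191) = √(-828501) = I*√828501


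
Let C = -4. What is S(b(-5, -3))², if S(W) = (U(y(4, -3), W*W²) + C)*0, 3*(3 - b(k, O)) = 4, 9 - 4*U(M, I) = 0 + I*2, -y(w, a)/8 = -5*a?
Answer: 0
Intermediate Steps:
y(w, a) = 40*a (y(w, a) = -(-40)*a = 40*a)
U(M, I) = 9/4 - I/2 (U(M, I) = 9/4 - (0 + I*2)/4 = 9/4 - (0 + 2*I)/4 = 9/4 - I/2)
b(k, O) = 5/3 (b(k, O) = 3 - ⅓*4 = 3 - 4/3 = 5/3)
S(W) = 0 (S(W) = ((9/4 - W*W²/2) - 4)*0 = ((9/4 - W³/2) - 4)*0 = (-7/4 - W³/2)*0 = 0)
S(b(-5, -3))² = 0² = 0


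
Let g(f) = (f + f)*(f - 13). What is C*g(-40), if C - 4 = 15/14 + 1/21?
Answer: 455800/21 ≈ 21705.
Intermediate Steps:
g(f) = 2*f*(-13 + f) (g(f) = (2*f)*(-13 + f) = 2*f*(-13 + f))
C = 215/42 (C = 4 + (15/14 + 1/21) = 4 + 47/42 = 215/42 ≈ 5.1190)
C*g(-40) = 215*(2*(-40)*(-13 - 40))/42 = 215*(2*(-40)*(-53))/42 = (215/42)*4240 = 455800/21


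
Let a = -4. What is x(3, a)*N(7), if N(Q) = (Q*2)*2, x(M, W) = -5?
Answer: -140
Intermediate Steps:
N(Q) = 4*Q (N(Q) = (2*Q)*2 = 4*Q)
x(3, a)*N(7) = -20*7 = -5*28 = -140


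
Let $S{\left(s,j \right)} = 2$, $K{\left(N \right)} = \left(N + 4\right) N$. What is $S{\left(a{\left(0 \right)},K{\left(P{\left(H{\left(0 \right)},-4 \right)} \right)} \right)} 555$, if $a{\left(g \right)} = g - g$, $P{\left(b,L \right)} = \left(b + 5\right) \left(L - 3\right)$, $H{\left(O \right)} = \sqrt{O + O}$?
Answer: $1110$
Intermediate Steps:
$H{\left(O \right)} = \sqrt{2} \sqrt{O}$ ($H{\left(O \right)} = \sqrt{2 O} = \sqrt{2} \sqrt{O}$)
$P{\left(b,L \right)} = \left(-3 + L\right) \left(5 + b\right)$ ($P{\left(b,L \right)} = \left(5 + b\right) \left(-3 + L\right) = \left(-3 + L\right) \left(5 + b\right)$)
$K{\left(N \right)} = N \left(4 + N\right)$ ($K{\left(N \right)} = \left(4 + N\right) N = N \left(4 + N\right)$)
$a{\left(g \right)} = 0$
$S{\left(a{\left(0 \right)},K{\left(P{\left(H{\left(0 \right)},-4 \right)} \right)} \right)} 555 = 2 \cdot 555 = 1110$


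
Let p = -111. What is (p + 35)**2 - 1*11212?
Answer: -5436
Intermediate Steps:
(p + 35)**2 - 1*11212 = (-111 + 35)**2 - 1*11212 = (-76)**2 - 11212 = 5776 - 11212 = -5436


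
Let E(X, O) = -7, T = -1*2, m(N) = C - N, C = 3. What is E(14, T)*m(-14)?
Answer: -119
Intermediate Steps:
m(N) = 3 - N
T = -2
E(14, T)*m(-14) = -7*(3 - 1*(-14)) = -7*(3 + 14) = -7*17 = -119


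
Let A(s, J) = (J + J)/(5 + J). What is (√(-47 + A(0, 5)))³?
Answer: -46*I*√46 ≈ -311.99*I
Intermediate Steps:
A(s, J) = 2*J/(5 + J) (A(s, J) = (2*J)/(5 + J) = 2*J/(5 + J))
(√(-47 + A(0, 5)))³ = (√(-47 + 2*5/(5 + 5)))³ = (√(-47 + 2*5/10))³ = (√(-47 + 2*5*(⅒)))³ = (√(-47 + 1))³ = (√(-46))³ = (I*√46)³ = -46*I*√46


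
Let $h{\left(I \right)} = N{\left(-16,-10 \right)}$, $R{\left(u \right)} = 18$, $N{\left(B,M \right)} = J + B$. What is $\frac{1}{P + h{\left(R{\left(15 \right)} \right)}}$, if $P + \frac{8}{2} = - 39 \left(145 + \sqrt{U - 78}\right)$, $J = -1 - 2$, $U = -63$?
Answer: $\frac{i}{- 5678 i + 39 \sqrt{141}} \approx -0.00017495 + 1.4269 \cdot 10^{-5} i$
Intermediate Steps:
$J = -3$
$N{\left(B,M \right)} = -3 + B$
$h{\left(I \right)} = -19$ ($h{\left(I \right)} = -3 - 16 = -19$)
$P = -5659 - 39 i \sqrt{141}$ ($P = -4 - 39 \left(145 + \sqrt{-63 - 78}\right) = -4 - 39 \left(145 + \sqrt{-141}\right) = -4 - 39 \left(145 + i \sqrt{141}\right) = -4 - \left(5655 + 39 i \sqrt{141}\right) = -5659 - 39 i \sqrt{141} \approx -5659.0 - 463.1 i$)
$\frac{1}{P + h{\left(R{\left(15 \right)} \right)}} = \frac{1}{\left(-5659 - 39 i \sqrt{141}\right) - 19} = \frac{1}{-5678 - 39 i \sqrt{141}}$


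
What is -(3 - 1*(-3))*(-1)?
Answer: 6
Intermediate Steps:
-(3 - 1*(-3))*(-1) = -(3 + 3)*(-1) = -1*6*(-1) = -6*(-1) = 6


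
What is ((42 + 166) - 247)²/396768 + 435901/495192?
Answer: 7237698125/8186514144 ≈ 0.88410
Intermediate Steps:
((42 + 166) - 247)²/396768 + 435901/495192 = (208 - 247)²*(1/396768) + 435901*(1/495192) = (-39)²*(1/396768) + 435901/495192 = 1521*(1/396768) + 435901/495192 = 507/132256 + 435901/495192 = 7237698125/8186514144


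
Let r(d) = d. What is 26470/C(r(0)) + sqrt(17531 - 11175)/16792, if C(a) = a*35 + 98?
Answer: 13235/49 + sqrt(1589)/8396 ≈ 270.11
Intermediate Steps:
C(a) = 98 + 35*a (C(a) = 35*a + 98 = 98 + 35*a)
26470/C(r(0)) + sqrt(17531 - 11175)/16792 = 26470/(98 + 35*0) + sqrt(17531 - 11175)/16792 = 26470/(98 + 0) + sqrt(6356)*(1/16792) = 26470/98 + (2*sqrt(1589))*(1/16792) = 26470*(1/98) + sqrt(1589)/8396 = 13235/49 + sqrt(1589)/8396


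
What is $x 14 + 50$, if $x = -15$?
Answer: $-160$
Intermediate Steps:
$x 14 + 50 = \left(-15\right) 14 + 50 = -210 + 50 = -160$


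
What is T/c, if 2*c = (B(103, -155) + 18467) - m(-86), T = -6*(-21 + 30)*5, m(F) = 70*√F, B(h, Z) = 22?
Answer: -9984060/342264521 - 37800*I*√86/342264521 ≈ -0.029171 - 0.0010242*I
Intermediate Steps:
T = -270 (T = -6*9*5 = -54*5 = -270)
c = 18489/2 - 35*I*√86 (c = ((22 + 18467) - 70*√(-86))/2 = (18489 - 70*I*√86)/2 = 18489/2 - 35*I*√86 ≈ 9244.5 - 324.58*I)
T/c = -270/(18489/2 - 35*I*√86)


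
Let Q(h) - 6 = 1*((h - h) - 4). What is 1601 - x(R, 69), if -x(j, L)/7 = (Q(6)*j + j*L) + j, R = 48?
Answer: 25793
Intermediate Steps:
Q(h) = 2 (Q(h) = 6 + 1*((h - h) - 4) = 6 + 1*(0 - 4) = 6 + 1*(-4) = 6 - 4 = 2)
x(j, L) = -21*j - 7*L*j (x(j, L) = -7*((2*j + j*L) + j) = -7*((2*j + L*j) + j) = -7*(3*j + L*j) = -21*j - 7*L*j)
1601 - x(R, 69) = 1601 - (-7)*48*(3 + 69) = 1601 - (-7)*48*72 = 1601 - 1*(-24192) = 1601 + 24192 = 25793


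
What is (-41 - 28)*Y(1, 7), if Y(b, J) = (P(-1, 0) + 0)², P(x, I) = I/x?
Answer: 0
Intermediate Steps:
Y(b, J) = 0 (Y(b, J) = (0/(-1) + 0)² = (0*(-1) + 0)² = (0 + 0)² = 0² = 0)
(-41 - 28)*Y(1, 7) = (-41 - 28)*0 = -69*0 = 0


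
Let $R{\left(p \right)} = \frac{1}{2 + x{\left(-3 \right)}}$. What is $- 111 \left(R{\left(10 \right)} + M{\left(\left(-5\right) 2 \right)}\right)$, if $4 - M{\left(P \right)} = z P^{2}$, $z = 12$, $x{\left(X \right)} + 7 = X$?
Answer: $\frac{1062159}{8} \approx 1.3277 \cdot 10^{5}$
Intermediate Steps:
$x{\left(X \right)} = -7 + X$
$R{\left(p \right)} = - \frac{1}{8}$ ($R{\left(p \right)} = \frac{1}{2 - 10} = \frac{1}{-8} = - \frac{1}{8}$)
$M{\left(P \right)} = 4 - 12 P^{2}$
$- 111 \left(R{\left(10 \right)} + M{\left(\left(-5\right) 2 \right)}\right) = - 111 \left(- \frac{1}{8} + \left(4 - 12 \left(\left(-5\right) 2\right)^{2}\right)\right) = - 111 \left(- \frac{1}{8} + \left(4 - 12 \left(-10\right)^{2}\right)\right) = - 111 \left(- \frac{1}{8} + \left(4 - 1200\right)\right) = - 111 \left(- \frac{1}{8} - 1196\right) = \left(-111\right) \left(- \frac{9569}{8}\right) = \frac{1062159}{8}$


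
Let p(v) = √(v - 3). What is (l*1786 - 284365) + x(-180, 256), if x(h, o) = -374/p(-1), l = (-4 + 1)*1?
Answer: -289723 + 187*I ≈ -2.8972e+5 + 187.0*I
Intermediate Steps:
p(v) = √(-3 + v)
l = -3 (l = -3*1 = -3)
x(h, o) = 187*I (x(h, o) = -374/√(-3 - 1) = -374*(-I/2) = -(-187)*I = 187*I)
(l*1786 - 284365) + x(-180, 256) = (-3*1786 - 284365) + 187*I = (-5358 - 284365) + 187*I = -289723 + 187*I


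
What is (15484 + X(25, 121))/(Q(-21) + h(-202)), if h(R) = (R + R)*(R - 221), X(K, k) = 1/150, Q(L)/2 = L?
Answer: 2322601/25627500 ≈ 0.090629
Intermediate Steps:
Q(L) = 2*L
X(K, k) = 1/150
h(R) = 2*R*(-221 + R) (h(R) = (2*R)*(-221 + R) = 2*R*(-221 + R))
(15484 + X(25, 121))/(Q(-21) + h(-202)) = (15484 + 1/150)/(2*(-21) + 2*(-202)*(-221 - 202)) = 2322601/(150*(-42 + 2*(-202)*(-423))) = 2322601/(150*(-42 + 170892)) = (2322601/150)/170850 = (2322601/150)*(1/170850) = 2322601/25627500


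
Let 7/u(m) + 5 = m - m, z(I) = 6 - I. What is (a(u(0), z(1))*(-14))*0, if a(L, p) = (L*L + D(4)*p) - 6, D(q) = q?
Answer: 0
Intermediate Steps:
u(m) = -7/5 (u(m) = 7/(-5 + (m - m)) = 7/(-5 + 0) = 7/(-5) = 7*(-1/5) = -7/5)
a(L, p) = -6 + L**2 + 4*p (a(L, p) = (L*L + 4*p) - 6 = (L**2 + 4*p) - 6 = -6 + L**2 + 4*p)
(a(u(0), z(1))*(-14))*0 = ((-6 + (-7/5)**2 + 4*(6 - 1*1))*(-14))*0 = ((-6 + 49/25 + 4*(6 - 1))*(-14))*0 = ((-6 + 49/25 + 4*5)*(-14))*0 = ((-6 + 49/25 + 20)*(-14))*0 = ((399/25)*(-14))*0 = -5586/25*0 = 0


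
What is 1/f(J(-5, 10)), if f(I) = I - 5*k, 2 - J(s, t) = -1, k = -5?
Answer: 1/28 ≈ 0.035714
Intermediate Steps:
J(s, t) = 3 (J(s, t) = 2 - 1*(-1) = 2 + 1 = 3)
f(I) = 25 + I (f(I) = I - 5*(-5) = I + 25 = 25 + I)
1/f(J(-5, 10)) = 1/(25 + 3) = 1/28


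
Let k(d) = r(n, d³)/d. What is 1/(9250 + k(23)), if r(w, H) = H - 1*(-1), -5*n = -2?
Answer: 23/224918 ≈ 0.00010226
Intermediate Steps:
n = ⅖ (n = -⅕*(-2) = ⅖ ≈ 0.40000)
r(w, H) = 1 + H (r(w, H) = H + 1 = 1 + H)
k(d) = (1 + d³)/d
1/(9250 + k(23)) = 1/(9250 + (1 + 23³)/23) = 1/(9250 + (1 + 12167)/23) = 1/(9250 + (1/23)*12168) = 1/(9250 + 12168/23) = 1/(224918/23) = 23/224918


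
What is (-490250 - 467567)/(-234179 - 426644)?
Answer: 957817/660823 ≈ 1.4494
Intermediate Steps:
(-490250 - 467567)/(-234179 - 426644) = -957817/(-660823) = -957817*(-1/660823) = 957817/660823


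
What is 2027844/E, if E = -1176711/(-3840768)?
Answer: 2596159448064/392237 ≈ 6.6189e+6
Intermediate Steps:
E = 392237/1280256 (E = -1176711*(-1/3840768) = 392237/1280256 ≈ 0.30637)
2027844/E = 2027844/(392237/1280256) = 2027844*(1280256/392237) = 2596159448064/392237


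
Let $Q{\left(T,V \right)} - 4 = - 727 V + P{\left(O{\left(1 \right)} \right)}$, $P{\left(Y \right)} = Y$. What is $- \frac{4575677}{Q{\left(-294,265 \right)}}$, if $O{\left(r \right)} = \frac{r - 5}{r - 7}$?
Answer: $\frac{13727031}{577951} \approx 23.751$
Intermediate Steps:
$O{\left(r \right)} = \frac{-5 + r}{-7 + r}$
$Q{\left(T,V \right)} = \frac{14}{3} - 727 V$ ($Q{\left(T,V \right)} = 4 - \left(727 V - \frac{-5 + 1}{-7 + 1}\right) = 4 - \left(727 V - \frac{1}{-6} \left(-4\right)\right) = 4 - \left(- \frac{2}{3} + 727 V\right) = \frac{14}{3} - 727 V$)
$- \frac{4575677}{Q{\left(-294,265 \right)}} = - \frac{4575677}{\frac{14}{3} - 192655} = - \frac{4575677}{- \frac{577951}{3}} = \left(-4575677\right) \left(- \frac{3}{577951}\right) = \frac{13727031}{577951}$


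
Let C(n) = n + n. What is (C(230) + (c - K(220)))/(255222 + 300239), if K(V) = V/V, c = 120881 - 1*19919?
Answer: 101421/555461 ≈ 0.18259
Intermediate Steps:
C(n) = 2*n
c = 100962 (c = 120881 - 19919 = 100962)
K(V) = 1
(C(230) + (c - K(220)))/(255222 + 300239) = (2*230 + (100962 - 1*1))/(255222 + 300239) = (460 + (100962 - 1))/555461 = (460 + 100961)*(1/555461) = 101421*(1/555461) = 101421/555461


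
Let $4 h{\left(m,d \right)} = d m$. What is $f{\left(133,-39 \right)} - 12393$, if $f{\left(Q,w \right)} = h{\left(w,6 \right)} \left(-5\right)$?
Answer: $- \frac{24201}{2} \approx -12101.0$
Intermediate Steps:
$h{\left(m,d \right)} = \frac{d m}{4}$
$f{\left(Q,w \right)} = - \frac{15 w}{2}$ ($f{\left(Q,w \right)} = \frac{1}{4} \cdot 6 w \left(-5\right) = \frac{3 w}{2} \left(-5\right) = - \frac{15 w}{2}$)
$f{\left(133,-39 \right)} - 12393 = \left(- \frac{15}{2}\right) \left(-39\right) - 12393 = \frac{585}{2} - 12393 = - \frac{24201}{2}$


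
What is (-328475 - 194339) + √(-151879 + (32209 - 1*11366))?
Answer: -522814 + 2*I*√32759 ≈ -5.2281e+5 + 361.99*I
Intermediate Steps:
(-328475 - 194339) + √(-151879 + (32209 - 1*11366)) = -522814 + √(-151879 + (32209 - 11366)) = -522814 + √(-151879 + 20843) = -522814 + √(-131036) = -522814 + 2*I*√32759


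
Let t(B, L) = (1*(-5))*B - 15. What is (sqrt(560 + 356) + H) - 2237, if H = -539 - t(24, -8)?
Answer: -2641 + 2*sqrt(229) ≈ -2610.7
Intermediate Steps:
t(B, L) = -15 - 5*B (t(B, L) = -5*B - 15 = -15 - 5*B)
H = -404 (H = -539 - (-15 - 5*24) = -539 - (-15 - 120) = -539 - 1*(-135) = -539 + 135 = -404)
(sqrt(560 + 356) + H) - 2237 = (sqrt(560 + 356) - 404) - 2237 = (sqrt(916) - 404) - 2237 = (2*sqrt(229) - 404) - 2237 = (-404 + 2*sqrt(229)) - 2237 = -2641 + 2*sqrt(229)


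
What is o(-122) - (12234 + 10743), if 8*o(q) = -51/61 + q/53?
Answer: -594287273/25864 ≈ -22977.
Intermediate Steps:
o(q) = -51/488 + q/424 (o(q) = (-51/61 + q/53)/8 = -51/488 + q/424)
o(-122) - (12234 + 10743) = (-51/488 + (1/424)*(-122)) - (12234 + 10743) = (-51/488 - 61/212) - 1*22977 = -10145/25864 - 22977 = -594287273/25864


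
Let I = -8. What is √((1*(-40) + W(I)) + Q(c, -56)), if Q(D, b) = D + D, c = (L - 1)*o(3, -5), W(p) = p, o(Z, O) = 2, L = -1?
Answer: 2*I*√14 ≈ 7.4833*I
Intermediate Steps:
c = -4 (c = (-1 - 1)*2 = -2*2 = -4)
Q(D, b) = 2*D
√((1*(-40) + W(I)) + Q(c, -56)) = √((1*(-40) - 8) + 2*(-4)) = √((-40 - 8) - 8) = √(-48 - 8) = √(-56) = 2*I*√14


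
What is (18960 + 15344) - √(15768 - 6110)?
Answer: 34304 - √9658 ≈ 34206.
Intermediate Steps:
(18960 + 15344) - √(15768 - 6110) = 34304 - √9658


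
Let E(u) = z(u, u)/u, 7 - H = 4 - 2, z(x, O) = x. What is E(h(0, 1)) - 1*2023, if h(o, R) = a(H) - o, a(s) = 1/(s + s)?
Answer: -2022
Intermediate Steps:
H = 5 (H = 7 - (4 - 2) = 7 - 1*2 = 7 - 2 = 5)
a(s) = 1/(2*s)
h(o, R) = 1/10 - o (h(o, R) = (1/2)/5 - o = (1/2)*(1/5) - o = 1/10 - o)
E(u) = 1 (E(u) = u/u = 1)
E(h(0, 1)) - 1*2023 = 1 - 1*2023 = 1 - 2023 = -2022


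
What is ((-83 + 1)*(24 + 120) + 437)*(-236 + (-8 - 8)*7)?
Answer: 3957108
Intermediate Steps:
((-83 + 1)*(24 + 120) + 437)*(-236 + (-8 - 8)*7) = (-82*144 + 437)*(-236 - 16*7) = (-11808 + 437)*(-236 - 112) = -11371*(-348) = 3957108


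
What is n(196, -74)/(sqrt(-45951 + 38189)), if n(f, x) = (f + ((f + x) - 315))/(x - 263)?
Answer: 3*I*sqrt(7762)/2615794 ≈ 0.00010104*I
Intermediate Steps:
n(f, x) = (-315 + x + 2*f)/(-263 + x) (n(f, x) = (f + (-315 + f + x))/(-263 + x) = (-315 + x + 2*f)/(-263 + x))
n(196, -74)/(sqrt(-45951 + 38189)) = ((-315 - 74 + 2*196)/(-263 - 74))/(sqrt(-45951 + 38189)) = ((-315 - 74 + 392)/(-337))/(sqrt(-7762)) = (-1/337*3)/((I*sqrt(7762))) = -(-3)*I*sqrt(7762)/2615794 = 3*I*sqrt(7762)/2615794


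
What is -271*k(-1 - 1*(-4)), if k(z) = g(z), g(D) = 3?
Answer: -813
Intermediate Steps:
k(z) = 3
-271*k(-1 - 1*(-4)) = -271*3 = -813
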